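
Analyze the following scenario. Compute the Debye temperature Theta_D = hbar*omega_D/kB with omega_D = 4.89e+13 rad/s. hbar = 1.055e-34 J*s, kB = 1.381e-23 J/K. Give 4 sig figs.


Step 1: hbar*omega_D = 1.055e-34 * 4.89e+13 = 5.159e-21 J
Step 2: Theta_D = 5.159e-21 / 1.381e-23
Step 3: Theta_D = 373.6 K

373.6


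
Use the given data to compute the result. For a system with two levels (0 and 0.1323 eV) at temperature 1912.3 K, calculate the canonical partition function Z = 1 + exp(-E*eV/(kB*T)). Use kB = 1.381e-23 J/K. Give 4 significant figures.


Step 1: Compute beta*E = E*eV/(kB*T) = 0.1323*1.602e-19/(1.381e-23*1912.3) = 0.8026
Step 2: exp(-beta*E) = exp(-0.8026) = 0.4482
Step 3: Z = 1 + 0.4482 = 1.448

1.448


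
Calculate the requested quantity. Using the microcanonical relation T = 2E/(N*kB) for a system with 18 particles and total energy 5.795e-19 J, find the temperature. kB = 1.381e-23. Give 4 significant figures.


Step 1: Numerator = 2*E = 2*5.795e-19 = 1.159e-18 J
Step 2: Denominator = N*kB = 18*1.381e-23 = 2.486e-22
Step 3: T = 1.159e-18 / 2.486e-22 = 4662 K

4662


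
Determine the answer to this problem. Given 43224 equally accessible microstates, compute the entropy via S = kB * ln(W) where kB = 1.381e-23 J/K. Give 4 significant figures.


Step 1: ln(W) = ln(43224) = 10.67
Step 2: S = kB * ln(W) = 1.381e-23 * 10.67
Step 3: S = 1.474e-22 J/K

1.474e-22


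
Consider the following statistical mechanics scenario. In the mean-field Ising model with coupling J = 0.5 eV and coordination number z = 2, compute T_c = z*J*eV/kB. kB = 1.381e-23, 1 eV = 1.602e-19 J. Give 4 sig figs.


Step 1: z*J = 2*0.5 = 1 eV
Step 2: Convert to Joules: 1*1.602e-19 = 1.602e-19 J
Step 3: T_c = 1.602e-19 / 1.381e-23 = 1.16e+04 K

1.16e+04


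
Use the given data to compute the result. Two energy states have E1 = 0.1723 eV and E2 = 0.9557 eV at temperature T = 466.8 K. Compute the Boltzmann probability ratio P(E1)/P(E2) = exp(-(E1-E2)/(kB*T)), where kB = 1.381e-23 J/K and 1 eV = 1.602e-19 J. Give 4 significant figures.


Step 1: Compute energy difference dE = E1 - E2 = 0.1723 - 0.9557 = -0.7834 eV
Step 2: Convert to Joules: dE_J = -0.7834 * 1.602e-19 = -1.255e-19 J
Step 3: Compute exponent = -dE_J / (kB * T) = -(-1.255e-19) / (1.381e-23 * 466.8) = 19.47
Step 4: P(E1)/P(E2) = exp(19.47) = 2.85e+08

2.85e+08


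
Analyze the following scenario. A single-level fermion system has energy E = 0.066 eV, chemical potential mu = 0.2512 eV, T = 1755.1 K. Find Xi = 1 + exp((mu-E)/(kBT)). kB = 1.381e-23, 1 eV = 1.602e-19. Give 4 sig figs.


Step 1: (mu - E) = 0.2512 - 0.066 = 0.1852 eV
Step 2: x = (mu-E)*eV/(kB*T) = 0.1852*1.602e-19/(1.381e-23*1755.1) = 1.224
Step 3: exp(x) = 3.401
Step 4: Xi = 1 + 3.401 = 4.401

4.401


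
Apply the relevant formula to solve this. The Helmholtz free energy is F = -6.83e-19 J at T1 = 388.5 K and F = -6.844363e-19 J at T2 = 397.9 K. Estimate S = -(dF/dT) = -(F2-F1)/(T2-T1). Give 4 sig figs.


Step 1: dF = F2 - F1 = -6.844363e-19 - (-6.83e-19) = -1.4363e-21 J
Step 2: dT = T2 - T1 = 397.9 - 388.5 = 9.4 K
Step 3: S = -dF/dT = -(-1.4363e-21)/9.4 = 1.528e-22 J/K

1.528e-22


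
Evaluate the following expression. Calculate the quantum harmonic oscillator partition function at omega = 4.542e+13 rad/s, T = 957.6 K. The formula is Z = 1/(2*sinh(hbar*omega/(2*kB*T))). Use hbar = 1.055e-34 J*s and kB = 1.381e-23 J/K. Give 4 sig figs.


Step 1: Compute x = hbar*omega/(kB*T) = 1.055e-34*4.542e+13/(1.381e-23*957.6) = 0.3623
Step 2: x/2 = 0.1812
Step 3: sinh(x/2) = 0.1822
Step 4: Z = 1/(2*0.1822) = 2.745

2.745


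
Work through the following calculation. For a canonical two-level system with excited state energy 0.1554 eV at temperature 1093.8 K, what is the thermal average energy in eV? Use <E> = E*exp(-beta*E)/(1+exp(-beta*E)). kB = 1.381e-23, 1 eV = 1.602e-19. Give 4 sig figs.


Step 1: beta*E = 0.1554*1.602e-19/(1.381e-23*1093.8) = 1.648
Step 2: exp(-beta*E) = 0.1924
Step 3: <E> = 0.1554*0.1924/(1+0.1924) = 0.02508 eV

0.02508


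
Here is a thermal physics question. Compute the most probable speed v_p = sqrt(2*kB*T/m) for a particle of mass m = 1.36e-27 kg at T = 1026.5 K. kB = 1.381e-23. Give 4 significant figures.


Step 1: Numerator = 2*kB*T = 2*1.381e-23*1026.5 = 2.835e-20
Step 2: Ratio = 2.835e-20 / 1.36e-27 = 2.085e+07
Step 3: v_p = sqrt(2.085e+07) = 4566 m/s

4566


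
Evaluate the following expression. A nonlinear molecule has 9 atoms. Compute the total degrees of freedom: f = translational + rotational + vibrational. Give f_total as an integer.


Step 1: Translational DOF = 3
Step 2: Rotational DOF (nonlinear) = 3
Step 3: Vibrational DOF = 3*9 - 6 = 21
Step 4: Total = 3 + 3 + 21 = 27

27


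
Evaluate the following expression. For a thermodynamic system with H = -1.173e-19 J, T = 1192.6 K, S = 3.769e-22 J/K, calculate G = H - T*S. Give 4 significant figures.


Step 1: T*S = 1192.6 * 3.769e-22 = 4.495e-19 J
Step 2: G = H - T*S = -1.173e-19 - 4.495e-19
Step 3: G = -5.668e-19 J

-5.668e-19


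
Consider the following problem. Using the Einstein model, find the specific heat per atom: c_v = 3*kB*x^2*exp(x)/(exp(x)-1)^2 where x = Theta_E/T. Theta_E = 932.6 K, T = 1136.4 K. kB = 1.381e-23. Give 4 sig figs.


Step 1: x = Theta_E/T = 932.6/1136.4 = 0.8207
Step 2: x^2 = 0.6735
Step 3: exp(x) = 2.272
Step 4: c_v = 3*1.381e-23*0.6735*2.272/(2.272-1)^2 = 3.918e-23

3.918e-23


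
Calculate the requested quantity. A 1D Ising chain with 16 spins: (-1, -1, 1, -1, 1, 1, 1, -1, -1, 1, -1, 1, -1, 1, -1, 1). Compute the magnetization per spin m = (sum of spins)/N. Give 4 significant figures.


Step 1: Count up spins (+1): 8, down spins (-1): 8
Step 2: Total magnetization M = 8 - 8 = 0
Step 3: m = M/N = 0/16 = 0

0


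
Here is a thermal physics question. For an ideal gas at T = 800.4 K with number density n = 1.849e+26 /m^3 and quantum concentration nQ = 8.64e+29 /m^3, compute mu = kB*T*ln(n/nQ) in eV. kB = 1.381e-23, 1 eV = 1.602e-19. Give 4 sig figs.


Step 1: n/nQ = 1.849e+26/8.64e+29 = 0.000214
Step 2: ln(n/nQ) = -8.45
Step 3: mu = kB*T*ln(n/nQ) = 1.105e-20*-8.45 = -9.34e-20 J
Step 4: Convert to eV: -9.34e-20/1.602e-19 = -0.583 eV

-0.583


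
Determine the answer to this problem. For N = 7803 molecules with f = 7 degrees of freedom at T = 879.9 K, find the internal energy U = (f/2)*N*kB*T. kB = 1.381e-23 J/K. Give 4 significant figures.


Step 1: f/2 = 7/2 = 3.5
Step 2: N*kB*T = 7803*1.381e-23*879.9 = 9.482e-17
Step 3: U = 3.5 * 9.482e-17 = 3.319e-16 J

3.319e-16


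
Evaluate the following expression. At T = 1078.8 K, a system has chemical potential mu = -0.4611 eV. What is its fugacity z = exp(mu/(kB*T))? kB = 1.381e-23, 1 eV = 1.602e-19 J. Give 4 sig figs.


Step 1: Convert mu to Joules: -0.4611*1.602e-19 = -7.387e-20 J
Step 2: kB*T = 1.381e-23*1078.8 = 1.49e-20 J
Step 3: mu/(kB*T) = -4.958
Step 4: z = exp(-4.958) = 0.007026

0.007026


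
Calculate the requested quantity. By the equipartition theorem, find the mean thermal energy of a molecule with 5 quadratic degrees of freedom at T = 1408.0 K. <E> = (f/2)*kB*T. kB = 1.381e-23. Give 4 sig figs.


Step 1: f/2 = 5/2 = 2.5
Step 2: kB*T = 1.381e-23 * 1408.0 = 1.944e-20
Step 3: <E> = 2.5 * 1.944e-20 = 4.861e-20 J

4.861e-20


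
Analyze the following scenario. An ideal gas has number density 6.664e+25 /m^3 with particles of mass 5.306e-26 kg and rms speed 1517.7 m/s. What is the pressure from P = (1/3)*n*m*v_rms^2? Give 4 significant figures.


Step 1: v_rms^2 = 1517.7^2 = 2.303e+06
Step 2: n*m = 6.664e+25*5.306e-26 = 3.536
Step 3: P = (1/3)*3.536*2.303e+06 = 2.715e+06 Pa

2.715e+06


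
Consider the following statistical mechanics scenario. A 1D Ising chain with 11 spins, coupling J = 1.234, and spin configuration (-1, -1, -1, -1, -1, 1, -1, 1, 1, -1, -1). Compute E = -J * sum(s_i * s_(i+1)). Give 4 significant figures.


Step 1: Nearest-neighbor products: 1, 1, 1, 1, -1, -1, -1, 1, -1, 1
Step 2: Sum of products = 2
Step 3: E = -1.234 * 2 = -2.468

-2.468


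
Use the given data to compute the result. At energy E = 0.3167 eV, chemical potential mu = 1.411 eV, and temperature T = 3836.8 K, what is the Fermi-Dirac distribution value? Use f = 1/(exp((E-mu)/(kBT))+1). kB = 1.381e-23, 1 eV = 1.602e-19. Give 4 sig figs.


Step 1: (E - mu) = 0.3167 - 1.411 = -1.094 eV
Step 2: Convert: (E-mu)*eV = -1.753e-19 J
Step 3: x = (E-mu)*eV/(kB*T) = -3.309
Step 4: f = 1/(exp(-3.309)+1) = 0.9647

0.9647


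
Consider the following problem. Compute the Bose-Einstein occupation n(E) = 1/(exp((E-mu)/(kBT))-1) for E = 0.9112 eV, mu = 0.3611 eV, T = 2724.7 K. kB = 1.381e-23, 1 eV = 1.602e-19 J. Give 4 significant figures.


Step 1: (E - mu) = 0.5501 eV
Step 2: x = (E-mu)*eV/(kB*T) = 0.5501*1.602e-19/(1.381e-23*2724.7) = 2.342
Step 3: exp(x) = 10.4
Step 4: n = 1/(exp(x)-1) = 0.1064

0.1064


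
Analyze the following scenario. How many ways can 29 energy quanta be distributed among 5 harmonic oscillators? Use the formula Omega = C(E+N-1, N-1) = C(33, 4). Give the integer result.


Step 1: Use binomial coefficient C(33, 4)
Step 2: Numerator = 33! / 29!
Step 3: Denominator = 4!
Step 4: Omega = 40920

40920


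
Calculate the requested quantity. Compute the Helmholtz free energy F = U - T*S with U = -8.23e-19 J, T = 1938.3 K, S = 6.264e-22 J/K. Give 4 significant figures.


Step 1: T*S = 1938.3 * 6.264e-22 = 1.214e-18 J
Step 2: F = U - T*S = -8.23e-19 - 1.214e-18
Step 3: F = -2.037e-18 J

-2.037e-18


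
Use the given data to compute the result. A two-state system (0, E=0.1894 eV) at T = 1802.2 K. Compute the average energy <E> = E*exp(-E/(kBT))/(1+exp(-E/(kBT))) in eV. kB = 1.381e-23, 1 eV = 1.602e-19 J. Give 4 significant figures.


Step 1: beta*E = 0.1894*1.602e-19/(1.381e-23*1802.2) = 1.219
Step 2: exp(-beta*E) = 0.2955
Step 3: <E> = 0.1894*0.2955/(1+0.2955) = 0.0432 eV

0.0432


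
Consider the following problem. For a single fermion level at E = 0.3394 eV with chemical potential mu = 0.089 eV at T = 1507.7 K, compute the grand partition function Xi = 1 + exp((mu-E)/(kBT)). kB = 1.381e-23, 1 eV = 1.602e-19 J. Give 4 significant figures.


Step 1: (mu - E) = 0.089 - 0.3394 = -0.2504 eV
Step 2: x = (mu-E)*eV/(kB*T) = -0.2504*1.602e-19/(1.381e-23*1507.7) = -1.927
Step 3: exp(x) = 0.1456
Step 4: Xi = 1 + 0.1456 = 1.146

1.146


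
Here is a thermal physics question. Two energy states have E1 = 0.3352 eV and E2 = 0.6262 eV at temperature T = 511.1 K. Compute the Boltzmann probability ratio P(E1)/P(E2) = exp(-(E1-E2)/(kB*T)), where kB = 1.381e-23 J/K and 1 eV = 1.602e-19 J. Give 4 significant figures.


Step 1: Compute energy difference dE = E1 - E2 = 0.3352 - 0.6262 = -0.291 eV
Step 2: Convert to Joules: dE_J = -0.291 * 1.602e-19 = -4.662e-20 J
Step 3: Compute exponent = -dE_J / (kB * T) = -(-4.662e-20) / (1.381e-23 * 511.1) = 6.605
Step 4: P(E1)/P(E2) = exp(6.605) = 738.6

738.6


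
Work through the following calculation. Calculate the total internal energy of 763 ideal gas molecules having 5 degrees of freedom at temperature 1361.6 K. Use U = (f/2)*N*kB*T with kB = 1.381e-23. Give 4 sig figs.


Step 1: f/2 = 5/2 = 2.5
Step 2: N*kB*T = 763*1.381e-23*1361.6 = 1.435e-17
Step 3: U = 2.5 * 1.435e-17 = 3.587e-17 J

3.587e-17


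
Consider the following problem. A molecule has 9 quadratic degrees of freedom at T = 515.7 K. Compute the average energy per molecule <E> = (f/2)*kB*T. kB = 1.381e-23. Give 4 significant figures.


Step 1: f/2 = 9/2 = 4.5
Step 2: kB*T = 1.381e-23 * 515.7 = 7.122e-21
Step 3: <E> = 4.5 * 7.122e-21 = 3.205e-20 J

3.205e-20


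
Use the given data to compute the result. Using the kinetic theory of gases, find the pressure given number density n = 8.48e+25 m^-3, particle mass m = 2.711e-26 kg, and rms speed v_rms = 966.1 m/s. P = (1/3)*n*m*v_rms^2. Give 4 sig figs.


Step 1: v_rms^2 = 966.1^2 = 9.333e+05
Step 2: n*m = 8.48e+25*2.711e-26 = 2.299
Step 3: P = (1/3)*2.299*9.333e+05 = 7.152e+05 Pa

7.152e+05


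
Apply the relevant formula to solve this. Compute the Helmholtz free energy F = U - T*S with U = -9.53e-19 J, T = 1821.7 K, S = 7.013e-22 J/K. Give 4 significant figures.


Step 1: T*S = 1821.7 * 7.013e-22 = 1.278e-18 J
Step 2: F = U - T*S = -9.53e-19 - 1.278e-18
Step 3: F = -2.231e-18 J

-2.231e-18


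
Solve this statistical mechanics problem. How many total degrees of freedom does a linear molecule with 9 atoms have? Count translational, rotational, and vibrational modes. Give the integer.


Step 1: Translational DOF = 3
Step 2: Rotational DOF (linear) = 2
Step 3: Vibrational DOF = 3*9 - 5 = 22
Step 4: Total = 3 + 2 + 22 = 27

27


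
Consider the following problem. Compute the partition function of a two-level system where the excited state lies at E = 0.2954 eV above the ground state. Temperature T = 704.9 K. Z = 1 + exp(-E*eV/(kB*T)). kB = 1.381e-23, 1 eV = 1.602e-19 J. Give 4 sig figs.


Step 1: Compute beta*E = E*eV/(kB*T) = 0.2954*1.602e-19/(1.381e-23*704.9) = 4.861
Step 2: exp(-beta*E) = exp(-4.861) = 0.00774
Step 3: Z = 1 + 0.00774 = 1.008

1.008


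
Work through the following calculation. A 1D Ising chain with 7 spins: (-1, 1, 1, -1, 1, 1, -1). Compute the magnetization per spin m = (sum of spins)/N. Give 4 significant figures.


Step 1: Count up spins (+1): 4, down spins (-1): 3
Step 2: Total magnetization M = 4 - 3 = 1
Step 3: m = M/N = 1/7 = 0.1429

0.1429


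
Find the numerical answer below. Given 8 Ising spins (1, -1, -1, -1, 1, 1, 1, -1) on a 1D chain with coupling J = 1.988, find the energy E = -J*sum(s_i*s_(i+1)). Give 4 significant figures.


Step 1: Nearest-neighbor products: -1, 1, 1, -1, 1, 1, -1
Step 2: Sum of products = 1
Step 3: E = -1.988 * 1 = -1.988

-1.988


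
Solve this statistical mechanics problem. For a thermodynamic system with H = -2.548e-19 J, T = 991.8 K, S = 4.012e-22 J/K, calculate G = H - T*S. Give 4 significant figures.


Step 1: T*S = 991.8 * 4.012e-22 = 3.979e-19 J
Step 2: G = H - T*S = -2.548e-19 - 3.979e-19
Step 3: G = -6.527e-19 J

-6.527e-19


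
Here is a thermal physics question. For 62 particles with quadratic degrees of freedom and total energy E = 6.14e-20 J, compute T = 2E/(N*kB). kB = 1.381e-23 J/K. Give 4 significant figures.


Step 1: Numerator = 2*E = 2*6.14e-20 = 1.228e-19 J
Step 2: Denominator = N*kB = 62*1.381e-23 = 8.562e-22
Step 3: T = 1.228e-19 / 8.562e-22 = 143.4 K

143.4


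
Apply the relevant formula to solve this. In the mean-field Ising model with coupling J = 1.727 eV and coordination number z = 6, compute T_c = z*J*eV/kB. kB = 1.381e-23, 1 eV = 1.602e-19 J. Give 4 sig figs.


Step 1: z*J = 6*1.727 = 10.36 eV
Step 2: Convert to Joules: 10.36*1.602e-19 = 1.66e-18 J
Step 3: T_c = 1.66e-18 / 1.381e-23 = 1.202e+05 K

1.202e+05


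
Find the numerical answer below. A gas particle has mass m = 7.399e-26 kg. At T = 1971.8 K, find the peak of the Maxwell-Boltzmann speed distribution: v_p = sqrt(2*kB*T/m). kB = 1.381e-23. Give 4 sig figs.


Step 1: Numerator = 2*kB*T = 2*1.381e-23*1971.8 = 5.446e-20
Step 2: Ratio = 5.446e-20 / 7.399e-26 = 7.361e+05
Step 3: v_p = sqrt(7.361e+05) = 857.9 m/s

857.9


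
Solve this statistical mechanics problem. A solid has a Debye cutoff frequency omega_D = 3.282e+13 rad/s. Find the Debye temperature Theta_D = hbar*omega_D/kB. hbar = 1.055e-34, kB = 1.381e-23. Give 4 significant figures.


Step 1: hbar*omega_D = 1.055e-34 * 3.282e+13 = 3.463e-21 J
Step 2: Theta_D = 3.463e-21 / 1.381e-23
Step 3: Theta_D = 250.7 K

250.7


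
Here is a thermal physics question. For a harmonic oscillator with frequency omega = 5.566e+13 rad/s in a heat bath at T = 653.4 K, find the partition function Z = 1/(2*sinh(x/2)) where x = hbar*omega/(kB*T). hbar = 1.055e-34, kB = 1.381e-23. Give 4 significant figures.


Step 1: Compute x = hbar*omega/(kB*T) = 1.055e-34*5.566e+13/(1.381e-23*653.4) = 0.6508
Step 2: x/2 = 0.3254
Step 3: sinh(x/2) = 0.3312
Step 4: Z = 1/(2*0.3312) = 1.51

1.51


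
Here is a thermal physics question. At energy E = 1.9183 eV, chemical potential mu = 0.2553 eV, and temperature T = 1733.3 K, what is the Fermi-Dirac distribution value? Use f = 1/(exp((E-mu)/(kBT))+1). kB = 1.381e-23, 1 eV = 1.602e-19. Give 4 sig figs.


Step 1: (E - mu) = 1.9183 - 0.2553 = 1.663 eV
Step 2: Convert: (E-mu)*eV = 2.664e-19 J
Step 3: x = (E-mu)*eV/(kB*T) = 11.13
Step 4: f = 1/(exp(11.13)+1) = 1.467e-05

1.467e-05


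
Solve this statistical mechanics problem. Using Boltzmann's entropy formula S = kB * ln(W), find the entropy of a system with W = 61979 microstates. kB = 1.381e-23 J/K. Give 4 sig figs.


Step 1: ln(W) = ln(61979) = 11.03
Step 2: S = kB * ln(W) = 1.381e-23 * 11.03
Step 3: S = 1.524e-22 J/K

1.524e-22


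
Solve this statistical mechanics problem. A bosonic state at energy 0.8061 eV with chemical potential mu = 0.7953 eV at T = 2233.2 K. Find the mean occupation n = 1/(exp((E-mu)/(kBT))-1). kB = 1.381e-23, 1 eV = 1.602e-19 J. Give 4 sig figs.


Step 1: (E - mu) = 0.0108 eV
Step 2: x = (E-mu)*eV/(kB*T) = 0.0108*1.602e-19/(1.381e-23*2233.2) = 0.0561
Step 3: exp(x) = 1.058
Step 4: n = 1/(exp(x)-1) = 17.33

17.33


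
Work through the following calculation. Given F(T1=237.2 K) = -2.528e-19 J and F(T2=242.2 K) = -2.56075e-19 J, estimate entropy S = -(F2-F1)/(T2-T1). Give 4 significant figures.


Step 1: dF = F2 - F1 = -2.56075e-19 - (-2.528e-19) = -3.275e-21 J
Step 2: dT = T2 - T1 = 242.2 - 237.2 = 5 K
Step 3: S = -dF/dT = -(-3.275e-21)/5 = 6.55e-22 J/K

6.55e-22


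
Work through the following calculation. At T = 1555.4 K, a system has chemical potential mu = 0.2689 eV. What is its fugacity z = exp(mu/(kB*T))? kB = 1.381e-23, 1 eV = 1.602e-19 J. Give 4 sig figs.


Step 1: Convert mu to Joules: 0.2689*1.602e-19 = 4.308e-20 J
Step 2: kB*T = 1.381e-23*1555.4 = 2.148e-20 J
Step 3: mu/(kB*T) = 2.005
Step 4: z = exp(2.005) = 7.43

7.43


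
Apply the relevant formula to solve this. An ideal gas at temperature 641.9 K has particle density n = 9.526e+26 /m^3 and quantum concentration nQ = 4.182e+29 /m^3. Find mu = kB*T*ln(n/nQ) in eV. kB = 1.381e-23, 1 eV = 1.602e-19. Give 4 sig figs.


Step 1: n/nQ = 9.526e+26/4.182e+29 = 0.002278
Step 2: ln(n/nQ) = -6.085
Step 3: mu = kB*T*ln(n/nQ) = 8.865e-21*-6.085 = -5.394e-20 J
Step 4: Convert to eV: -5.394e-20/1.602e-19 = -0.3367 eV

-0.3367


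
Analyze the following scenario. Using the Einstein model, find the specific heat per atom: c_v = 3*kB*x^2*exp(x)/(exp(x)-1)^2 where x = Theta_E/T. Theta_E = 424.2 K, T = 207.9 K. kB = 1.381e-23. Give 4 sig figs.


Step 1: x = Theta_E/T = 424.2/207.9 = 2.04
Step 2: x^2 = 4.163
Step 3: exp(x) = 7.694
Step 4: c_v = 3*1.381e-23*4.163*7.694/(7.694-1)^2 = 2.962e-23

2.962e-23


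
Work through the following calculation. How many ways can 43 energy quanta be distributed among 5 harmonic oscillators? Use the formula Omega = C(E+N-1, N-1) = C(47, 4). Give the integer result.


Step 1: Use binomial coefficient C(47, 4)
Step 2: Numerator = 47! / 43!
Step 3: Denominator = 4!
Step 4: Omega = 178365

178365


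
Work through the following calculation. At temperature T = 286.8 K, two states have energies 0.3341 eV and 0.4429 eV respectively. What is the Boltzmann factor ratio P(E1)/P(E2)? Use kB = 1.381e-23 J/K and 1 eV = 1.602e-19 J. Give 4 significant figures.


Step 1: Compute energy difference dE = E1 - E2 = 0.3341 - 0.4429 = -0.1088 eV
Step 2: Convert to Joules: dE_J = -0.1088 * 1.602e-19 = -1.743e-20 J
Step 3: Compute exponent = -dE_J / (kB * T) = -(-1.743e-20) / (1.381e-23 * 286.8) = 4.401
Step 4: P(E1)/P(E2) = exp(4.401) = 81.51

81.51


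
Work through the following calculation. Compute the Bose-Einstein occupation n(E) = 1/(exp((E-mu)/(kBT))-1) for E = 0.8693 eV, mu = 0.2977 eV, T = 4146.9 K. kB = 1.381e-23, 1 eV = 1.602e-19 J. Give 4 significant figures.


Step 1: (E - mu) = 0.5716 eV
Step 2: x = (E-mu)*eV/(kB*T) = 0.5716*1.602e-19/(1.381e-23*4146.9) = 1.599
Step 3: exp(x) = 4.948
Step 4: n = 1/(exp(x)-1) = 0.2533

0.2533


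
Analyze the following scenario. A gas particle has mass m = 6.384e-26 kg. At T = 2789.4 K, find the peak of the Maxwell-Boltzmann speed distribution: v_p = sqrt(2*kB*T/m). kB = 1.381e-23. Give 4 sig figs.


Step 1: Numerator = 2*kB*T = 2*1.381e-23*2789.4 = 7.704e-20
Step 2: Ratio = 7.704e-20 / 6.384e-26 = 1.207e+06
Step 3: v_p = sqrt(1.207e+06) = 1099 m/s

1099


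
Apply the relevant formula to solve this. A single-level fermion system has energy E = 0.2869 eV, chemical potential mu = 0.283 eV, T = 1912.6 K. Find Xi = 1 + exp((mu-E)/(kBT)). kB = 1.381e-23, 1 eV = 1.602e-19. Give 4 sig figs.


Step 1: (mu - E) = 0.283 - 0.2869 = -0.0039 eV
Step 2: x = (mu-E)*eV/(kB*T) = -0.0039*1.602e-19/(1.381e-23*1912.6) = -0.02365
Step 3: exp(x) = 0.9766
Step 4: Xi = 1 + 0.9766 = 1.977

1.977


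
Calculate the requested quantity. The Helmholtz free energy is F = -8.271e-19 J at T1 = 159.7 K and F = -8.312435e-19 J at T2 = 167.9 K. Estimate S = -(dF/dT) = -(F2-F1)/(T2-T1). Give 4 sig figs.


Step 1: dF = F2 - F1 = -8.312435e-19 - (-8.271e-19) = -4.1435e-21 J
Step 2: dT = T2 - T1 = 167.9 - 159.7 = 8.2 K
Step 3: S = -dF/dT = -(-4.1435e-21)/8.2 = 5.053e-22 J/K

5.053e-22


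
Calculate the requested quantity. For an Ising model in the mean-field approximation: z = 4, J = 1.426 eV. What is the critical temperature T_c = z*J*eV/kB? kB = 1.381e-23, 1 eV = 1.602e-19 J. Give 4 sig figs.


Step 1: z*J = 4*1.426 = 5.704 eV
Step 2: Convert to Joules: 5.704*1.602e-19 = 9.138e-19 J
Step 3: T_c = 9.138e-19 / 1.381e-23 = 6.617e+04 K

6.617e+04


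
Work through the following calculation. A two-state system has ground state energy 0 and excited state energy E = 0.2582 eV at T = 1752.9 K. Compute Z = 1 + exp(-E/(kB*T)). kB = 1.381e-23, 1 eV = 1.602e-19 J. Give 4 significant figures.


Step 1: Compute beta*E = E*eV/(kB*T) = 0.2582*1.602e-19/(1.381e-23*1752.9) = 1.709
Step 2: exp(-beta*E) = exp(-1.709) = 0.1811
Step 3: Z = 1 + 0.1811 = 1.181

1.181


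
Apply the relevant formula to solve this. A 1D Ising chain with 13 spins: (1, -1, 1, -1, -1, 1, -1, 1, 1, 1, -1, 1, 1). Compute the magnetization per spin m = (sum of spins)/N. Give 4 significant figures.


Step 1: Count up spins (+1): 8, down spins (-1): 5
Step 2: Total magnetization M = 8 - 5 = 3
Step 3: m = M/N = 3/13 = 0.2308

0.2308


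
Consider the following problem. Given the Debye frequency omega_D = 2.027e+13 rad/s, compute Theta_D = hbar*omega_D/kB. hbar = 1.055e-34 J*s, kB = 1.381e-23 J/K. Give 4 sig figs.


Step 1: hbar*omega_D = 1.055e-34 * 2.027e+13 = 2.138e-21 J
Step 2: Theta_D = 2.138e-21 / 1.381e-23
Step 3: Theta_D = 154.9 K

154.9


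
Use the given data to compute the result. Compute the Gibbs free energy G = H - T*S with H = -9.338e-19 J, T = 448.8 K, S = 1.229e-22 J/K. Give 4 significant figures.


Step 1: T*S = 448.8 * 1.229e-22 = 5.516e-20 J
Step 2: G = H - T*S = -9.338e-19 - 5.516e-20
Step 3: G = -9.89e-19 J

-9.89e-19


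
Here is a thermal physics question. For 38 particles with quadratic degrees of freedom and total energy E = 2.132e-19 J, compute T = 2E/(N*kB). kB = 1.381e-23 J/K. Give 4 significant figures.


Step 1: Numerator = 2*E = 2*2.132e-19 = 4.264e-19 J
Step 2: Denominator = N*kB = 38*1.381e-23 = 5.248e-22
Step 3: T = 4.264e-19 / 5.248e-22 = 812.5 K

812.5


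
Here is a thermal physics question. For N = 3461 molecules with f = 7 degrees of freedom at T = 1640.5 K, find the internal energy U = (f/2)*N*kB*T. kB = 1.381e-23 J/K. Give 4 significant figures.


Step 1: f/2 = 7/2 = 3.5
Step 2: N*kB*T = 3461*1.381e-23*1640.5 = 7.841e-17
Step 3: U = 3.5 * 7.841e-17 = 2.744e-16 J

2.744e-16


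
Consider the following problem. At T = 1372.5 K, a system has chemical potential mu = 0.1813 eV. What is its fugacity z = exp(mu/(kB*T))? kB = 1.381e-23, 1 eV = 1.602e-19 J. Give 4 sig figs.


Step 1: Convert mu to Joules: 0.1813*1.602e-19 = 2.904e-20 J
Step 2: kB*T = 1.381e-23*1372.5 = 1.895e-20 J
Step 3: mu/(kB*T) = 1.532
Step 4: z = exp(1.532) = 4.629

4.629


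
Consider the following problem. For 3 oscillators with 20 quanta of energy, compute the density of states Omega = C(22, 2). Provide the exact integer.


Step 1: Use binomial coefficient C(22, 2)
Step 2: Numerator = 22! / 20!
Step 3: Denominator = 2!
Step 4: Omega = 231

231


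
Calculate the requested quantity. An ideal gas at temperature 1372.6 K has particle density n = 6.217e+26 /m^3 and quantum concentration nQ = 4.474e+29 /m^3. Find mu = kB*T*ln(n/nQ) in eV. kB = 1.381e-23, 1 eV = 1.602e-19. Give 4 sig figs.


Step 1: n/nQ = 6.217e+26/4.474e+29 = 0.00139
Step 2: ln(n/nQ) = -6.579
Step 3: mu = kB*T*ln(n/nQ) = 1.896e-20*-6.579 = -1.247e-19 J
Step 4: Convert to eV: -1.247e-19/1.602e-19 = -0.7784 eV

-0.7784


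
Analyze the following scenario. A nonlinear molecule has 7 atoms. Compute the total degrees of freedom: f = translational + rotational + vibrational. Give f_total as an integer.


Step 1: Translational DOF = 3
Step 2: Rotational DOF (nonlinear) = 3
Step 3: Vibrational DOF = 3*7 - 6 = 15
Step 4: Total = 3 + 3 + 15 = 21

21


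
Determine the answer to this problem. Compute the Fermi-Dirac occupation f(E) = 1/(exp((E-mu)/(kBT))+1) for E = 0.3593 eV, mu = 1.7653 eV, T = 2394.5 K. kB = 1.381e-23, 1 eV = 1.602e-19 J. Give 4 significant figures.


Step 1: (E - mu) = 0.3593 - 1.7653 = -1.406 eV
Step 2: Convert: (E-mu)*eV = -2.252e-19 J
Step 3: x = (E-mu)*eV/(kB*T) = -6.811
Step 4: f = 1/(exp(-6.811)+1) = 0.9989

0.9989


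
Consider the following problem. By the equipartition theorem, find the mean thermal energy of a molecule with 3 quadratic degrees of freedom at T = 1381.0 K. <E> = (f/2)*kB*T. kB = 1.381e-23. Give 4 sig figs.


Step 1: f/2 = 3/2 = 1.5
Step 2: kB*T = 1.381e-23 * 1381.0 = 1.907e-20
Step 3: <E> = 1.5 * 1.907e-20 = 2.861e-20 J

2.861e-20


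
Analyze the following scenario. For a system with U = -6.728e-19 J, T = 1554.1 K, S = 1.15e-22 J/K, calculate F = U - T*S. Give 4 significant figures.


Step 1: T*S = 1554.1 * 1.15e-22 = 1.787e-19 J
Step 2: F = U - T*S = -6.728e-19 - 1.787e-19
Step 3: F = -8.515e-19 J

-8.515e-19


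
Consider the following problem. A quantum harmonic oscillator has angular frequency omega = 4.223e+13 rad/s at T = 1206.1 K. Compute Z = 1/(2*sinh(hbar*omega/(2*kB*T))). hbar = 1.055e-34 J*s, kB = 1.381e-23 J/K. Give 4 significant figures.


Step 1: Compute x = hbar*omega/(kB*T) = 1.055e-34*4.223e+13/(1.381e-23*1206.1) = 0.2675
Step 2: x/2 = 0.1337
Step 3: sinh(x/2) = 0.1341
Step 4: Z = 1/(2*0.1341) = 3.727

3.727


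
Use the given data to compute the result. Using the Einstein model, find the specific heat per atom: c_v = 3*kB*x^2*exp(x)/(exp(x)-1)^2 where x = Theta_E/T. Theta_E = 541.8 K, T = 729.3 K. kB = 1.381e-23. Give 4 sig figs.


Step 1: x = Theta_E/T = 541.8/729.3 = 0.7429
Step 2: x^2 = 0.5519
Step 3: exp(x) = 2.102
Step 4: c_v = 3*1.381e-23*0.5519*2.102/(2.102-1)^2 = 3.958e-23

3.958e-23


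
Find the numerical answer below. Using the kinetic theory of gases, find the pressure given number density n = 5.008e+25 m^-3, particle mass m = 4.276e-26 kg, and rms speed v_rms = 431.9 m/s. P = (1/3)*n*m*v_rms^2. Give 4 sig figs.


Step 1: v_rms^2 = 431.9^2 = 1.865e+05
Step 2: n*m = 5.008e+25*4.276e-26 = 2.141
Step 3: P = (1/3)*2.141*1.865e+05 = 1.332e+05 Pa

1.332e+05


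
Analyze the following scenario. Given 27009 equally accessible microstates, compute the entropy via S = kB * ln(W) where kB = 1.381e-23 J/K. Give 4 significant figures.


Step 1: ln(W) = ln(27009) = 10.2
Step 2: S = kB * ln(W) = 1.381e-23 * 10.2
Step 3: S = 1.409e-22 J/K

1.409e-22


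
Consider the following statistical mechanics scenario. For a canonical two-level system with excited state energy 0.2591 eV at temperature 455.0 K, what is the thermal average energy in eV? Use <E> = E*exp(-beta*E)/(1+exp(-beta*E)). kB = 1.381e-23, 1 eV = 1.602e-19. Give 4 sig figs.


Step 1: beta*E = 0.2591*1.602e-19/(1.381e-23*455.0) = 6.606
Step 2: exp(-beta*E) = 0.001353
Step 3: <E> = 0.2591*0.001353/(1+0.001353) = 0.00035 eV

0.00035


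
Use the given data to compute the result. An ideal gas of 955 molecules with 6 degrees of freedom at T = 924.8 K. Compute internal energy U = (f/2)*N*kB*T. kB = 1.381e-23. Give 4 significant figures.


Step 1: f/2 = 6/2 = 3.0
Step 2: N*kB*T = 955*1.381e-23*924.8 = 1.22e-17
Step 3: U = 3.0 * 1.22e-17 = 3.659e-17 J

3.659e-17


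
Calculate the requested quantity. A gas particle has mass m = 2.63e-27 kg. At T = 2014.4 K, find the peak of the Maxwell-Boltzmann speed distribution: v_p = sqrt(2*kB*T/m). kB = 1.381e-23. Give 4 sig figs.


Step 1: Numerator = 2*kB*T = 2*1.381e-23*2014.4 = 5.564e-20
Step 2: Ratio = 5.564e-20 / 2.63e-27 = 2.116e+07
Step 3: v_p = sqrt(2.116e+07) = 4599 m/s

4599


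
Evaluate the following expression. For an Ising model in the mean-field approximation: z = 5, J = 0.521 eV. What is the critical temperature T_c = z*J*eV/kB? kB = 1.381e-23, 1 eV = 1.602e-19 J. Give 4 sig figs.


Step 1: z*J = 5*0.521 = 2.605 eV
Step 2: Convert to Joules: 2.605*1.602e-19 = 4.173e-19 J
Step 3: T_c = 4.173e-19 / 1.381e-23 = 3.022e+04 K

3.022e+04


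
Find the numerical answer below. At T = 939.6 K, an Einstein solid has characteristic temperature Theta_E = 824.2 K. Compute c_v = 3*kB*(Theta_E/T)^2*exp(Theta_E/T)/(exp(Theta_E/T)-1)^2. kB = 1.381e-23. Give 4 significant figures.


Step 1: x = Theta_E/T = 824.2/939.6 = 0.8772
Step 2: x^2 = 0.7694
Step 3: exp(x) = 2.404
Step 4: c_v = 3*1.381e-23*0.7694*2.404/(2.404-1)^2 = 3.887e-23

3.887e-23


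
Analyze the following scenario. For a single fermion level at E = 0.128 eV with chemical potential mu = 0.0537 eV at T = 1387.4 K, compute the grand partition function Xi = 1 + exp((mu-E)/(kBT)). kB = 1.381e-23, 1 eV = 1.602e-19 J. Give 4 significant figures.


Step 1: (mu - E) = 0.0537 - 0.128 = -0.0743 eV
Step 2: x = (mu-E)*eV/(kB*T) = -0.0743*1.602e-19/(1.381e-23*1387.4) = -0.6212
Step 3: exp(x) = 0.5373
Step 4: Xi = 1 + 0.5373 = 1.537

1.537


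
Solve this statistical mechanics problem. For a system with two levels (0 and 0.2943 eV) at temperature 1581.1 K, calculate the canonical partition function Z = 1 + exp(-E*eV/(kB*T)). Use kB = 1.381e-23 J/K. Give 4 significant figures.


Step 1: Compute beta*E = E*eV/(kB*T) = 0.2943*1.602e-19/(1.381e-23*1581.1) = 2.159
Step 2: exp(-beta*E) = exp(-2.159) = 0.1154
Step 3: Z = 1 + 0.1154 = 1.115

1.115


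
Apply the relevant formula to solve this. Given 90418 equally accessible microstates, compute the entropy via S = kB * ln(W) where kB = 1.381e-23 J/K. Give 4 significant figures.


Step 1: ln(W) = ln(90418) = 11.41
Step 2: S = kB * ln(W) = 1.381e-23 * 11.41
Step 3: S = 1.576e-22 J/K

1.576e-22


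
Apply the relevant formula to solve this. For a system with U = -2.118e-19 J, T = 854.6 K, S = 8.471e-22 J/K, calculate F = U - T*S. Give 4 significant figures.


Step 1: T*S = 854.6 * 8.471e-22 = 7.239e-19 J
Step 2: F = U - T*S = -2.118e-19 - 7.239e-19
Step 3: F = -9.357e-19 J

-9.357e-19


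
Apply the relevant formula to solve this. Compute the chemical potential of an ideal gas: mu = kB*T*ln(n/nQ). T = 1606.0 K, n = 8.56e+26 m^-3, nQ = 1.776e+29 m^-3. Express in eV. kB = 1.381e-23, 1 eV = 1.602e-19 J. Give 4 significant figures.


Step 1: n/nQ = 8.56e+26/1.776e+29 = 0.00482
Step 2: ln(n/nQ) = -5.335
Step 3: mu = kB*T*ln(n/nQ) = 2.218e-20*-5.335 = -1.183e-19 J
Step 4: Convert to eV: -1.183e-19/1.602e-19 = -0.7386 eV

-0.7386


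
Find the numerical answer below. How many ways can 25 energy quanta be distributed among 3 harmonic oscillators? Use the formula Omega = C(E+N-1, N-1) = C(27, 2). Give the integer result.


Step 1: Use binomial coefficient C(27, 2)
Step 2: Numerator = 27! / 25!
Step 3: Denominator = 2!
Step 4: Omega = 351

351


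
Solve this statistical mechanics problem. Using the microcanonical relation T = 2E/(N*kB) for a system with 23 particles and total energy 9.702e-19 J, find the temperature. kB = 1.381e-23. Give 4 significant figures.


Step 1: Numerator = 2*E = 2*9.702e-19 = 1.94e-18 J
Step 2: Denominator = N*kB = 23*1.381e-23 = 3.176e-22
Step 3: T = 1.94e-18 / 3.176e-22 = 6109 K

6109


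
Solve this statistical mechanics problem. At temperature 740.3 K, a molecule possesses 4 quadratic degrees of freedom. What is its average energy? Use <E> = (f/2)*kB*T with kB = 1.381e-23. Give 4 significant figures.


Step 1: f/2 = 4/2 = 2
Step 2: kB*T = 1.381e-23 * 740.3 = 1.022e-20
Step 3: <E> = 2 * 1.022e-20 = 2.045e-20 J

2.045e-20


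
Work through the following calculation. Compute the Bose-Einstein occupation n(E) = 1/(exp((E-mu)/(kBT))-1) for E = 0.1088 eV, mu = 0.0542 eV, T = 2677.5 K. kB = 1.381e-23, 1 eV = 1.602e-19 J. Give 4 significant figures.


Step 1: (E - mu) = 0.0546 eV
Step 2: x = (E-mu)*eV/(kB*T) = 0.0546*1.602e-19/(1.381e-23*2677.5) = 0.2366
Step 3: exp(x) = 1.267
Step 4: n = 1/(exp(x)-1) = 3.747

3.747


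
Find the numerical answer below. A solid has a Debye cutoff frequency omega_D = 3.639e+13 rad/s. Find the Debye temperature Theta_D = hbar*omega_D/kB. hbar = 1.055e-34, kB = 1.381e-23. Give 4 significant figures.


Step 1: hbar*omega_D = 1.055e-34 * 3.639e+13 = 3.839e-21 J
Step 2: Theta_D = 3.839e-21 / 1.381e-23
Step 3: Theta_D = 278 K

278


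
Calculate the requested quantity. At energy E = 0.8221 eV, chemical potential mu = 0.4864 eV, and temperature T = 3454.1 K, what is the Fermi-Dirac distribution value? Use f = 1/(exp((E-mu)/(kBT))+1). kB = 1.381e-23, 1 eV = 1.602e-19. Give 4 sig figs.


Step 1: (E - mu) = 0.8221 - 0.4864 = 0.3357 eV
Step 2: Convert: (E-mu)*eV = 5.378e-20 J
Step 3: x = (E-mu)*eV/(kB*T) = 1.127
Step 4: f = 1/(exp(1.127)+1) = 0.2446

0.2446


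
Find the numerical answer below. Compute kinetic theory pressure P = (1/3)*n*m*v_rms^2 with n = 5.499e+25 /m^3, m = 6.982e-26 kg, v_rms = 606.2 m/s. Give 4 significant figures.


Step 1: v_rms^2 = 606.2^2 = 3.675e+05
Step 2: n*m = 5.499e+25*6.982e-26 = 3.839
Step 3: P = (1/3)*3.839*3.675e+05 = 4.703e+05 Pa

4.703e+05


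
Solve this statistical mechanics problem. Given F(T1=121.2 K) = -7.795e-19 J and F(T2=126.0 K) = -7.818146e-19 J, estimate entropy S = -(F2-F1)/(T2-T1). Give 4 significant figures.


Step 1: dF = F2 - F1 = -7.818146e-19 - (-7.795e-19) = -2.3146e-21 J
Step 2: dT = T2 - T1 = 126.0 - 121.2 = 4.8 K
Step 3: S = -dF/dT = -(-2.3146e-21)/4.8 = 4.822e-22 J/K

4.822e-22


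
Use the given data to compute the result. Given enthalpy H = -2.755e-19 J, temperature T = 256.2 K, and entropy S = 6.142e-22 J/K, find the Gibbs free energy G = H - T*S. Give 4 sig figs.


Step 1: T*S = 256.2 * 6.142e-22 = 1.574e-19 J
Step 2: G = H - T*S = -2.755e-19 - 1.574e-19
Step 3: G = -4.329e-19 J

-4.329e-19


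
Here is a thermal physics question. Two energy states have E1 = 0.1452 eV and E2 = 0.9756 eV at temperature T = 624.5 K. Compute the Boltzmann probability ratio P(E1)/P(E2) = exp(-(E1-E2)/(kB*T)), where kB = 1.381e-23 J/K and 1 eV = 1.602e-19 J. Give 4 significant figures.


Step 1: Compute energy difference dE = E1 - E2 = 0.1452 - 0.9756 = -0.8304 eV
Step 2: Convert to Joules: dE_J = -0.8304 * 1.602e-19 = -1.33e-19 J
Step 3: Compute exponent = -dE_J / (kB * T) = -(-1.33e-19) / (1.381e-23 * 624.5) = 15.42
Step 4: P(E1)/P(E2) = exp(15.42) = 5e+06

5e+06


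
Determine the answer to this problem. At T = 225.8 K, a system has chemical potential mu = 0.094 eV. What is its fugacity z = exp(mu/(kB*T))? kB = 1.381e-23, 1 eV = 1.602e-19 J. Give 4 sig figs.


Step 1: Convert mu to Joules: 0.094*1.602e-19 = 1.506e-20 J
Step 2: kB*T = 1.381e-23*225.8 = 3.118e-21 J
Step 3: mu/(kB*T) = 4.829
Step 4: z = exp(4.829) = 125.1

125.1


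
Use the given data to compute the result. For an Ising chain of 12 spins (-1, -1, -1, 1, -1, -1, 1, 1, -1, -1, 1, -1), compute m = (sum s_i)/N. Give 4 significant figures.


Step 1: Count up spins (+1): 4, down spins (-1): 8
Step 2: Total magnetization M = 4 - 8 = -4
Step 3: m = M/N = -4/12 = -0.3333

-0.3333


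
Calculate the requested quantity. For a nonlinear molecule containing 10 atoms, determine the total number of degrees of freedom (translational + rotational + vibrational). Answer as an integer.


Step 1: Translational DOF = 3
Step 2: Rotational DOF (nonlinear) = 3
Step 3: Vibrational DOF = 3*10 - 6 = 24
Step 4: Total = 3 + 3 + 24 = 30

30


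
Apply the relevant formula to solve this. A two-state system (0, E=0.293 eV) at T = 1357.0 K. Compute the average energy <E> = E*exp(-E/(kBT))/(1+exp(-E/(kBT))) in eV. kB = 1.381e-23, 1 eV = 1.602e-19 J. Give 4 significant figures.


Step 1: beta*E = 0.293*1.602e-19/(1.381e-23*1357.0) = 2.505
Step 2: exp(-beta*E) = 0.0817
Step 3: <E> = 0.293*0.0817/(1+0.0817) = 0.02213 eV

0.02213


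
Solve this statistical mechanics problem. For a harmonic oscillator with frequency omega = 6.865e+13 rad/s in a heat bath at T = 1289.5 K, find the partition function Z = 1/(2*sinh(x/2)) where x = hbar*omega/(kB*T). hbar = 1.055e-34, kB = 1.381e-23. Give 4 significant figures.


Step 1: Compute x = hbar*omega/(kB*T) = 1.055e-34*6.865e+13/(1.381e-23*1289.5) = 0.4067
Step 2: x/2 = 0.2034
Step 3: sinh(x/2) = 0.2048
Step 4: Z = 1/(2*0.2048) = 2.442

2.442


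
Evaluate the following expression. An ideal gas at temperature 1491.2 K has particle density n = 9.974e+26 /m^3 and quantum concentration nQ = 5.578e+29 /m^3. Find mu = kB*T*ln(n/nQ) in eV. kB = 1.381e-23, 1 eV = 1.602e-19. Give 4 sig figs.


Step 1: n/nQ = 9.974e+26/5.578e+29 = 0.001788
Step 2: ln(n/nQ) = -6.327
Step 3: mu = kB*T*ln(n/nQ) = 2.059e-20*-6.327 = -1.303e-19 J
Step 4: Convert to eV: -1.303e-19/1.602e-19 = -0.8133 eV

-0.8133


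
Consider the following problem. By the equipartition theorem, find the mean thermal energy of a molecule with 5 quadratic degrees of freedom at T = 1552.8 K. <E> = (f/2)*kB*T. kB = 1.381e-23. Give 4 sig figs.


Step 1: f/2 = 5/2 = 2.5
Step 2: kB*T = 1.381e-23 * 1552.8 = 2.144e-20
Step 3: <E> = 2.5 * 2.144e-20 = 5.361e-20 J

5.361e-20


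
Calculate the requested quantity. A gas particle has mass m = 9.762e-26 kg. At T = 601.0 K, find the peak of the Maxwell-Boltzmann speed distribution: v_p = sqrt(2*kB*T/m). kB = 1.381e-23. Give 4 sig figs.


Step 1: Numerator = 2*kB*T = 2*1.381e-23*601.0 = 1.66e-20
Step 2: Ratio = 1.66e-20 / 9.762e-26 = 1.7e+05
Step 3: v_p = sqrt(1.7e+05) = 412.4 m/s

412.4


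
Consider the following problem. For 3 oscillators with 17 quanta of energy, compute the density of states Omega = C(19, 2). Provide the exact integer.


Step 1: Use binomial coefficient C(19, 2)
Step 2: Numerator = 19! / 17!
Step 3: Denominator = 2!
Step 4: Omega = 171

171


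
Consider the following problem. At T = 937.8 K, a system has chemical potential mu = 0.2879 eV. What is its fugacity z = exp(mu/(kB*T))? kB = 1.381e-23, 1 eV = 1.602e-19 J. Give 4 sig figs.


Step 1: Convert mu to Joules: 0.2879*1.602e-19 = 4.612e-20 J
Step 2: kB*T = 1.381e-23*937.8 = 1.295e-20 J
Step 3: mu/(kB*T) = 3.561
Step 4: z = exp(3.561) = 35.21

35.21


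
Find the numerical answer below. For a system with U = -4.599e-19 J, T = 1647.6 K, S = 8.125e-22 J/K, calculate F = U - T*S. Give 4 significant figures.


Step 1: T*S = 1647.6 * 8.125e-22 = 1.339e-18 J
Step 2: F = U - T*S = -4.599e-19 - 1.339e-18
Step 3: F = -1.799e-18 J

-1.799e-18


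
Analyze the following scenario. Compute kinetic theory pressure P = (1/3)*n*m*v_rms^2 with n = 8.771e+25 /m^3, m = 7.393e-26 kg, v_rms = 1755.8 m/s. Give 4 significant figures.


Step 1: v_rms^2 = 1755.8^2 = 3.083e+06
Step 2: n*m = 8.771e+25*7.393e-26 = 6.484
Step 3: P = (1/3)*6.484*3.083e+06 = 6.663e+06 Pa

6.663e+06


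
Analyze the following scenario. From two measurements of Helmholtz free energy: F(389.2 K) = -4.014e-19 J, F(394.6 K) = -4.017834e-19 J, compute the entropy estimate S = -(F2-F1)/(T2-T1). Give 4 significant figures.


Step 1: dF = F2 - F1 = -4.017834e-19 - (-4.014e-19) = -3.834e-22 J
Step 2: dT = T2 - T1 = 394.6 - 389.2 = 5.4 K
Step 3: S = -dF/dT = -(-3.834e-22)/5.4 = 7.1e-23 J/K

7.1e-23
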